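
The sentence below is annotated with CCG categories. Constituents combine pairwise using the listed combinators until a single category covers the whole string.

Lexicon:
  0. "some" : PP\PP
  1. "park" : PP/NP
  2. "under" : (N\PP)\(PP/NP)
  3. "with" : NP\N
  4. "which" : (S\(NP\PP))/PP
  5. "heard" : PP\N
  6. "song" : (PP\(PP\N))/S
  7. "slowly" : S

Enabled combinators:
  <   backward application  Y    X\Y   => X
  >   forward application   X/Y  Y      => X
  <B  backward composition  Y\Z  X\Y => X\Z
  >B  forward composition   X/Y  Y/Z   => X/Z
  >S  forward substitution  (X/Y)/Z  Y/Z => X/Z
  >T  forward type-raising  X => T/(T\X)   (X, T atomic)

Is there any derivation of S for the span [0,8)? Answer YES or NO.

[0,8] S   <
  [0,4] NP\PP   <B
    [0,1] "some" : PP\PP
    [1,4] NP\PP   <B
      [1,3] N\PP   <
        [1,2] "park" : PP/NP
        [2,3] "under" : (N\PP)\(PP/NP)
      [3,4] "with" : NP\N
  [4,8] S\(NP\PP)   >
    [4,5] "which" : (S\(NP\PP))/PP
    [5,8] PP   <
      [5,6] "heard" : PP\N
      [6,8] PP\(PP\N)   >
        [6,7] "song" : (PP\(PP\N))/S
        [7,8] "slowly" : S

YES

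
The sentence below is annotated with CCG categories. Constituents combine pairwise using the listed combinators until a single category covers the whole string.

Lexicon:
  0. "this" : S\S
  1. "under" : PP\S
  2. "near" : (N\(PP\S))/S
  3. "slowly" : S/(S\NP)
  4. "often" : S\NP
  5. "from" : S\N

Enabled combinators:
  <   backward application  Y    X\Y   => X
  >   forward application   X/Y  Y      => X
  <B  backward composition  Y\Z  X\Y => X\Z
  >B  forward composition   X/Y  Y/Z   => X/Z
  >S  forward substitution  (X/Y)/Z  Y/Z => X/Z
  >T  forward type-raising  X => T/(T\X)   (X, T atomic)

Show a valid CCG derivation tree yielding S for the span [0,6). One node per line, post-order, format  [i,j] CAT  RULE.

[0,1] S\S  lex  "this"
[1,2] PP\S  lex  "under"
[0,2] PP\S  <B  k=1
[2,3] (N\(PP\S))/S  lex  "near"
[3,4] S/(S\NP)  lex  "slowly"
[4,5] S\NP  lex  "often"
[3,5] S  >  k=4
[2,5] N\(PP\S)  >  k=3
[0,5] N  <  k=2
[5,6] S\N  lex  "from"
[0,6] S  <  k=5

[0,6] S   <
  [0,5] N   <
    [0,2] PP\S   <B
      [0,1] "this" : S\S
      [1,2] "under" : PP\S
    [2,5] N\(PP\S)   >
      [2,3] "near" : (N\(PP\S))/S
      [3,5] S   >
        [3,4] "slowly" : S/(S\NP)
        [4,5] "often" : S\NP
  [5,6] "from" : S\N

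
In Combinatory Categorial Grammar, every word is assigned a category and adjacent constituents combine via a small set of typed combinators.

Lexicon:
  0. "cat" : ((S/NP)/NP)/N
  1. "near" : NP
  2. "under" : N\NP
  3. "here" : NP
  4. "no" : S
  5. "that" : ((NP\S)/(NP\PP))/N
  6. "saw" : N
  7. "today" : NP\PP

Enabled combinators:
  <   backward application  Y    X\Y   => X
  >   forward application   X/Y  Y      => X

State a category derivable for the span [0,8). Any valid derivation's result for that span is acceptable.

S

[0,8] S   >
  [0,4] S/NP   >
    [0,3] (S/NP)/NP   >
      [0,1] "cat" : ((S/NP)/NP)/N
      [1,3] N   <
        [1,2] "near" : NP
        [2,3] "under" : N\NP
    [3,4] "here" : NP
  [4,8] NP   <
    [4,5] "no" : S
    [5,8] NP\S   >
      [5,7] (NP\S)/(NP\PP)   >
        [5,6] "that" : ((NP\S)/(NP\PP))/N
        [6,7] "saw" : N
      [7,8] "today" : NP\PP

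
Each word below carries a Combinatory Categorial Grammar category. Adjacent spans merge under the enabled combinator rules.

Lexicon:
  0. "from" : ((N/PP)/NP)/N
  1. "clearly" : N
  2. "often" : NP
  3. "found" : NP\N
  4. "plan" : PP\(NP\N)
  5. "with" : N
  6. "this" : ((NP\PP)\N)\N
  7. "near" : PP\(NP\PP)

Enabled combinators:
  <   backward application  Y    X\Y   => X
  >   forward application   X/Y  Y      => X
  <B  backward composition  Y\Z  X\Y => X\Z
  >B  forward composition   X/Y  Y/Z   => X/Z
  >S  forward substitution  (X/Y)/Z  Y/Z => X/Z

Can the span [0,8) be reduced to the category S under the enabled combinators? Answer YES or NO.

NO

((N/PP)/NP)/N N NP NP\N PP\(NP\N) N ((NP\PP)\N)\N PP\(NP\PP)
CKY chart[0,8] = {PP}; S ∉ chart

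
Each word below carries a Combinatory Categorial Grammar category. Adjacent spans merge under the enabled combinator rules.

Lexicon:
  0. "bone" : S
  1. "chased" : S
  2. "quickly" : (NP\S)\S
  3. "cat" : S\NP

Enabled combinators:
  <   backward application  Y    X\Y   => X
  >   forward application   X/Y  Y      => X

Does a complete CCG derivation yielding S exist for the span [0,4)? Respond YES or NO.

[0,4] S   <
  [0,3] NP   <
    [0,1] "bone" : S
    [1,3] NP\S   <
      [1,2] "chased" : S
      [2,3] "quickly" : (NP\S)\S
  [3,4] "cat" : S\NP

YES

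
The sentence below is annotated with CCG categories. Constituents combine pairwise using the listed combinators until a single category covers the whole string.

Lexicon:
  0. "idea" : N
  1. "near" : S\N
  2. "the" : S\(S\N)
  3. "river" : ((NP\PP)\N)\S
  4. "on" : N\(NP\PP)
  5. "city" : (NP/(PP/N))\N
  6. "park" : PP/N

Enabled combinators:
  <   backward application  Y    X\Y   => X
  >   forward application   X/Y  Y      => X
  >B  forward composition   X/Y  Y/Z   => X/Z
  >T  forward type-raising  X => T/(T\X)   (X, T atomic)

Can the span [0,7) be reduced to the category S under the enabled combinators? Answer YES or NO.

NO

N S\N S\(S\N) ((NP\PP)\N)\S N\(NP\PP) (NP/(PP/N))\N PP/N
CKY chart[0,7] = {N/(N\NP), NP, NP/(NP\NP), PP/(PP\NP), S/(S\NP)}; S ∉ chart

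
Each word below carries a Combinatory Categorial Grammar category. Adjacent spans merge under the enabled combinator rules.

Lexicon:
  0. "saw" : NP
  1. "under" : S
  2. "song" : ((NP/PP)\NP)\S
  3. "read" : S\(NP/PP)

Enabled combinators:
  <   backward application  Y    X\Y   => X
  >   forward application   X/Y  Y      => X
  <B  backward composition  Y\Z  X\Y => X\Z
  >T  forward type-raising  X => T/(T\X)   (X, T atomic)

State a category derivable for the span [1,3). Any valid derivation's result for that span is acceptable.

(NP/PP)\NP

[0,4] S   <
  [0,3] NP/PP   <
    [0,1] "saw" : NP
    [1,3] (NP/PP)\NP   <
      [1,2] "under" : S
      [2,3] "song" : ((NP/PP)\NP)\S
  [3,4] "read" : S\(NP/PP)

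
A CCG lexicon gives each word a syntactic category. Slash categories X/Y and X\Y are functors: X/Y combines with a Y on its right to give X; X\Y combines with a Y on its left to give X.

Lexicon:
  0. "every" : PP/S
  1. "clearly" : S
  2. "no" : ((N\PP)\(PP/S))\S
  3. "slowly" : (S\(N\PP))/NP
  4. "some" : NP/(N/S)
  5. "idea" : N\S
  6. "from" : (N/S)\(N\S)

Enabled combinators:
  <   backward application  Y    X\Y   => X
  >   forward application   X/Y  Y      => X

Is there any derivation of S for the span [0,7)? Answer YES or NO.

YES

[0,7] S   <
  [0,3] N\PP   <
    [0,1] "every" : PP/S
    [1,3] (N\PP)\(PP/S)   <
      [1,2] "clearly" : S
      [2,3] "no" : ((N\PP)\(PP/S))\S
  [3,7] S\(N\PP)   >
    [3,4] "slowly" : (S\(N\PP))/NP
    [4,7] NP   >
      [4,5] "some" : NP/(N/S)
      [5,7] N/S   <
        [5,6] "idea" : N\S
        [6,7] "from" : (N/S)\(N\S)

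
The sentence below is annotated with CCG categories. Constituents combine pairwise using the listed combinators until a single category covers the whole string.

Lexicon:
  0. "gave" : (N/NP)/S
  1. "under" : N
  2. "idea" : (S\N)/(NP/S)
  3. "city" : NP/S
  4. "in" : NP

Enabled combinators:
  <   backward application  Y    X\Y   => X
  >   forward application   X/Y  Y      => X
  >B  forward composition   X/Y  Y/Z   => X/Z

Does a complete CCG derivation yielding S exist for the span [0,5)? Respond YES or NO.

(N/NP)/S N (S\N)/(NP/S) NP/S NP
CKY chart[0,5] = {N}; S ∉ chart

NO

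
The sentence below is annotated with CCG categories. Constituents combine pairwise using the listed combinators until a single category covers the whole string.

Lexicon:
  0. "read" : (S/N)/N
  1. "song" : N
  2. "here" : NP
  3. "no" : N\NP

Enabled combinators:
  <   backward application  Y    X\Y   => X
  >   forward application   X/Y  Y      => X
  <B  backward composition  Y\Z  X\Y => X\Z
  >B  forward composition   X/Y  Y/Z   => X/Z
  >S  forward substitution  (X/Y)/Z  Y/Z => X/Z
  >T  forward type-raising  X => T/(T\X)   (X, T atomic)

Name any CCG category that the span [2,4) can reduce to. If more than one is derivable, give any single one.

N

[0,4] S   >
  [0,2] S/N   >
    [0,1] "read" : (S/N)/N
    [1,2] "song" : N
  [2,4] N   <
    [2,3] "here" : NP
    [3,4] "no" : N\NP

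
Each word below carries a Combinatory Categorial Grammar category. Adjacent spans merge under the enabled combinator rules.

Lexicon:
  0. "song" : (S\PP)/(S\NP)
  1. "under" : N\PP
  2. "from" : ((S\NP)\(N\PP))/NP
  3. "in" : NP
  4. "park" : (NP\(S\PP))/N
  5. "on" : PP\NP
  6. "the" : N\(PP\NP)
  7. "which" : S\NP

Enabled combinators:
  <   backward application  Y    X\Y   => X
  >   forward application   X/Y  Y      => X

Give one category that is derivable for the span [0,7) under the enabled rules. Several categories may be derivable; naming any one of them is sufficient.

[0,8] S   <
  [0,7] NP   <
    [0,4] S\PP   >
      [0,1] "song" : (S\PP)/(S\NP)
      [1,4] S\NP   <
        [1,2] "under" : N\PP
        [2,4] (S\NP)\(N\PP)   >
          [2,3] "from" : ((S\NP)\(N\PP))/NP
          [3,4] "in" : NP
    [4,7] NP\(S\PP)   >
      [4,5] "park" : (NP\(S\PP))/N
      [5,7] N   <
        [5,6] "on" : PP\NP
        [6,7] "the" : N\(PP\NP)
  [7,8] "which" : S\NP

NP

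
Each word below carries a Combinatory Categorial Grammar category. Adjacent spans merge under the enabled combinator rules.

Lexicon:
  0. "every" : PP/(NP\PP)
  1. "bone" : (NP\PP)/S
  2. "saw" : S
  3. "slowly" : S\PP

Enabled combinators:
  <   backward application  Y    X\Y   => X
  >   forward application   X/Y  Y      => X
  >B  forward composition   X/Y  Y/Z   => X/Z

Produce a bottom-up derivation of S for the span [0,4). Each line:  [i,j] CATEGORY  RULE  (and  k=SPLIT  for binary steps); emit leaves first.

[0,4] S   <
  [0,3] PP   >
    [0,1] "every" : PP/(NP\PP)
    [1,3] NP\PP   >
      [1,2] "bone" : (NP\PP)/S
      [2,3] "saw" : S
  [3,4] "slowly" : S\PP

[0,1] PP/(NP\PP)  lex  "every"
[1,2] (NP\PP)/S  lex  "bone"
[2,3] S  lex  "saw"
[1,3] NP\PP  >  k=2
[0,3] PP  >  k=1
[3,4] S\PP  lex  "slowly"
[0,4] S  <  k=3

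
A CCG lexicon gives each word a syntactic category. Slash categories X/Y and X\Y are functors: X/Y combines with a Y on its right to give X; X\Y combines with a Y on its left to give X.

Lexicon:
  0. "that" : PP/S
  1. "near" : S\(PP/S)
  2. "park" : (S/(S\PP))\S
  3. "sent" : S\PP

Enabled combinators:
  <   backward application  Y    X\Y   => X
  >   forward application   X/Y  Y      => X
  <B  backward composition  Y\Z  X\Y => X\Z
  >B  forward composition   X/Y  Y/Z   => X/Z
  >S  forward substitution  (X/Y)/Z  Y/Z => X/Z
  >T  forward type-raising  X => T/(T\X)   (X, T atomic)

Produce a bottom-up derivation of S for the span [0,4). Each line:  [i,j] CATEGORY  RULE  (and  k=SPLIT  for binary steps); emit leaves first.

[0,1] PP/S  lex  "that"
[1,2] S\(PP/S)  lex  "near"
[0,2] S  <  k=1
[2,3] (S/(S\PP))\S  lex  "park"
[0,3] S/(S\PP)  <  k=2
[3,4] S\PP  lex  "sent"
[0,4] S  >  k=3

[0,4] S   >
  [0,3] S/(S\PP)   <
    [0,2] S   <
      [0,1] "that" : PP/S
      [1,2] "near" : S\(PP/S)
    [2,3] "park" : (S/(S\PP))\S
  [3,4] "sent" : S\PP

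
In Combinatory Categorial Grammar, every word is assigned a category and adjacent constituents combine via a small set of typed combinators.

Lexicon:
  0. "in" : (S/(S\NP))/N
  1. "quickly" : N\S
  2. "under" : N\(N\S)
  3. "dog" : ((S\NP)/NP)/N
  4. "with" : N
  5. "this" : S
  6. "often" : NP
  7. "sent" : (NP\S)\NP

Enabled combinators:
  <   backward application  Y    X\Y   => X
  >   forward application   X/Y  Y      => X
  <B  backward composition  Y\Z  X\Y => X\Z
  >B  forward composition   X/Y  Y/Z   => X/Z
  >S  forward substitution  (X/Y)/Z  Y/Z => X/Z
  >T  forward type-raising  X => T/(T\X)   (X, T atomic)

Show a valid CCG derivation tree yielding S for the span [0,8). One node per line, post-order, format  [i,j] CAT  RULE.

[0,1] (S/(S\NP))/N  lex  "in"
[1,2] N\S  lex  "quickly"
[2,3] N\(N\S)  lex  "under"
[1,3] N  <  k=2
[0,3] S/(S\NP)  >  k=1
[3,4] ((S\NP)/NP)/N  lex  "dog"
[4,5] N  lex  "with"
[3,5] (S\NP)/NP  >  k=4
[5,6] S  lex  "this"
[6,7] NP  lex  "often"
[7,8] (NP\S)\NP  lex  "sent"
[6,8] NP\S  <  k=7
[5,8] NP  <  k=6
[3,8] S\NP  >  k=5
[0,8] S  >  k=3

[0,8] S   >
  [0,3] S/(S\NP)   >
    [0,1] "in" : (S/(S\NP))/N
    [1,3] N   <
      [1,2] "quickly" : N\S
      [2,3] "under" : N\(N\S)
  [3,8] S\NP   >
    [3,5] (S\NP)/NP   >
      [3,4] "dog" : ((S\NP)/NP)/N
      [4,5] "with" : N
    [5,8] NP   <
      [5,6] "this" : S
      [6,8] NP\S   <
        [6,7] "often" : NP
        [7,8] "sent" : (NP\S)\NP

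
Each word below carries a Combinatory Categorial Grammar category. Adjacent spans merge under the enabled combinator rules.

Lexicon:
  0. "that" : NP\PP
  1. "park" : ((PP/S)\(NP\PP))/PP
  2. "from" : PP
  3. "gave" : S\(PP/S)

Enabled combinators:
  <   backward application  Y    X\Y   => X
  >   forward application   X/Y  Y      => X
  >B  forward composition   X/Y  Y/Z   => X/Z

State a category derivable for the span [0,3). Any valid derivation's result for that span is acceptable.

[0,4] S   <
  [0,3] PP/S   <
    [0,1] "that" : NP\PP
    [1,3] (PP/S)\(NP\PP)   >
      [1,2] "park" : ((PP/S)\(NP\PP))/PP
      [2,3] "from" : PP
  [3,4] "gave" : S\(PP/S)

PP/S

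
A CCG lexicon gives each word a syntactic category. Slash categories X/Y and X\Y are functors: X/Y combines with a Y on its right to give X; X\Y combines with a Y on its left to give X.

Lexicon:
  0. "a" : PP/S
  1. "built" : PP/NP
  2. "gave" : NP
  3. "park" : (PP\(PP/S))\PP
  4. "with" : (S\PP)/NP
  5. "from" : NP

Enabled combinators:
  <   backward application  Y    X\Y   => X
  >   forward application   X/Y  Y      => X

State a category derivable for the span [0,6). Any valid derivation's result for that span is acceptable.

S

[0,6] S   <
  [0,4] PP   <
    [0,1] "a" : PP/S
    [1,4] PP\(PP/S)   <
      [1,3] PP   >
        [1,2] "built" : PP/NP
        [2,3] "gave" : NP
      [3,4] "park" : (PP\(PP/S))\PP
  [4,6] S\PP   >
    [4,5] "with" : (S\PP)/NP
    [5,6] "from" : NP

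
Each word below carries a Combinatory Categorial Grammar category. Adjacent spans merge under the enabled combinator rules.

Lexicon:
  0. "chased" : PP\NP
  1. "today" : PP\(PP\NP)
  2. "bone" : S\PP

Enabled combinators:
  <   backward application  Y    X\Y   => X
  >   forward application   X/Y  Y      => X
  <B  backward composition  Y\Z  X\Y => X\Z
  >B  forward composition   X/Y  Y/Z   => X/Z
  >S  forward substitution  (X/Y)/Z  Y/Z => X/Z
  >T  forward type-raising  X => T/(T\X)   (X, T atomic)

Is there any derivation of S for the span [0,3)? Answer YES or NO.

[0,3] S   <
  [0,2] PP   <
    [0,1] "chased" : PP\NP
    [1,2] "today" : PP\(PP\NP)
  [2,3] "bone" : S\PP

YES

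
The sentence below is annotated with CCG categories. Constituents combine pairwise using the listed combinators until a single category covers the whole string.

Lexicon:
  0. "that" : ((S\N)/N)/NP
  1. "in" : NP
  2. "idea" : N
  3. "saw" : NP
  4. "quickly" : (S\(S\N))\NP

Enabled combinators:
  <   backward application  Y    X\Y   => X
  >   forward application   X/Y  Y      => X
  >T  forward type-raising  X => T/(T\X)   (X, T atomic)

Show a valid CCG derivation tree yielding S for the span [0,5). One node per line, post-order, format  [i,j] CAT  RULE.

[0,5] S   <
  [0,3] S\N   >
    [0,2] (S\N)/N   >
      [0,1] "that" : ((S\N)/N)/NP
      [1,2] "in" : NP
    [2,3] "idea" : N
  [3,5] S\(S\N)   <
    [3,4] "saw" : NP
    [4,5] "quickly" : (S\(S\N))\NP

[0,1] ((S\N)/N)/NP  lex  "that"
[1,2] NP  lex  "in"
[0,2] (S\N)/N  >  k=1
[2,3] N  lex  "idea"
[0,3] S\N  >  k=2
[3,4] NP  lex  "saw"
[4,5] (S\(S\N))\NP  lex  "quickly"
[3,5] S\(S\N)  <  k=4
[0,5] S  <  k=3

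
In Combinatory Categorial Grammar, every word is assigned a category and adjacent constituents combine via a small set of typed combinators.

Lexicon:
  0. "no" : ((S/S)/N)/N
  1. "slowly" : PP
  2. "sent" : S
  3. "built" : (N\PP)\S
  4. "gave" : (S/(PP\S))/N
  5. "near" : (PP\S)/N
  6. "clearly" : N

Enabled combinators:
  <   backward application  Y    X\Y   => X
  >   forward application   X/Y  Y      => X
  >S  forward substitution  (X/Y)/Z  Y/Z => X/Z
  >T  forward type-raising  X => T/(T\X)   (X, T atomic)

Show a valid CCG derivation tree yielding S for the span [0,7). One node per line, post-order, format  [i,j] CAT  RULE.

[0,7] S   >
  [0,6] S/N   >S
    [0,4] (S/S)/N   >
      [0,1] "no" : ((S/S)/N)/N
      [1,4] N   >
        [1,2] N/(N\PP)   >T
          [1,2] "slowly" : PP
        [2,4] N\PP   <
          [2,3] "sent" : S
          [3,4] "built" : (N\PP)\S
    [4,6] S/N   >S
      [4,5] "gave" : (S/(PP\S))/N
      [5,6] "near" : (PP\S)/N
  [6,7] "clearly" : N

[0,1] ((S/S)/N)/N  lex  "no"
[1,2] PP  lex  "slowly"
[1,2] N/(N\PP)  >T
[2,3] S  lex  "sent"
[3,4] (N\PP)\S  lex  "built"
[2,4] N\PP  <  k=3
[1,4] N  >  k=2
[0,4] (S/S)/N  >  k=1
[4,5] (S/(PP\S))/N  lex  "gave"
[5,6] (PP\S)/N  lex  "near"
[4,6] S/N  >S  k=5
[0,6] S/N  >S  k=4
[6,7] N  lex  "clearly"
[0,7] S  >  k=6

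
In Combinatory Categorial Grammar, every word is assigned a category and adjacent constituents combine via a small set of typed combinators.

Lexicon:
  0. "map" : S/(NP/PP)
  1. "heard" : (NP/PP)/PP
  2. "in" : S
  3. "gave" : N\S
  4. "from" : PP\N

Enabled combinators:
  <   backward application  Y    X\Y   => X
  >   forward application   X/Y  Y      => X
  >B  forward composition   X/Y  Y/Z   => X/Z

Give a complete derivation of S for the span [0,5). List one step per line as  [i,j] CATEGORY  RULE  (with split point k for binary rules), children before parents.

[0,5] S   >
  [0,1] "map" : S/(NP/PP)
  [1,5] NP/PP   >
    [1,2] "heard" : (NP/PP)/PP
    [2,5] PP   <
      [2,4] N   <
        [2,3] "in" : S
        [3,4] "gave" : N\S
      [4,5] "from" : PP\N

[0,1] S/(NP/PP)  lex  "map"
[1,2] (NP/PP)/PP  lex  "heard"
[2,3] S  lex  "in"
[3,4] N\S  lex  "gave"
[2,4] N  <  k=3
[4,5] PP\N  lex  "from"
[2,5] PP  <  k=4
[1,5] NP/PP  >  k=2
[0,5] S  >  k=1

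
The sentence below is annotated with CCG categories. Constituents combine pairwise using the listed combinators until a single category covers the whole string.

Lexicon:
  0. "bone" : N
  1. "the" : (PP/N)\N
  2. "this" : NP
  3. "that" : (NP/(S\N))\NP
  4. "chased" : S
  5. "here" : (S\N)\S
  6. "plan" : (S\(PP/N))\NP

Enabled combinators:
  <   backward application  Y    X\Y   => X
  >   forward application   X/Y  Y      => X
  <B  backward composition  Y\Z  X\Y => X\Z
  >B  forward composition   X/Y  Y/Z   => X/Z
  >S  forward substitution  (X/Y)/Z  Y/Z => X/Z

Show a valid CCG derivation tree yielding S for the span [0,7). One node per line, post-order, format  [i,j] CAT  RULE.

[0,7] S   <
  [0,2] PP/N   <
    [0,1] "bone" : N
    [1,2] "the" : (PP/N)\N
  [2,7] S\(PP/N)   <
    [2,6] NP   >
      [2,4] NP/(S\N)   <
        [2,3] "this" : NP
        [3,4] "that" : (NP/(S\N))\NP
      [4,6] S\N   <
        [4,5] "chased" : S
        [5,6] "here" : (S\N)\S
    [6,7] "plan" : (S\(PP/N))\NP

[0,1] N  lex  "bone"
[1,2] (PP/N)\N  lex  "the"
[0,2] PP/N  <  k=1
[2,3] NP  lex  "this"
[3,4] (NP/(S\N))\NP  lex  "that"
[2,4] NP/(S\N)  <  k=3
[4,5] S  lex  "chased"
[5,6] (S\N)\S  lex  "here"
[4,6] S\N  <  k=5
[2,6] NP  >  k=4
[6,7] (S\(PP/N))\NP  lex  "plan"
[2,7] S\(PP/N)  <  k=6
[0,7] S  <  k=2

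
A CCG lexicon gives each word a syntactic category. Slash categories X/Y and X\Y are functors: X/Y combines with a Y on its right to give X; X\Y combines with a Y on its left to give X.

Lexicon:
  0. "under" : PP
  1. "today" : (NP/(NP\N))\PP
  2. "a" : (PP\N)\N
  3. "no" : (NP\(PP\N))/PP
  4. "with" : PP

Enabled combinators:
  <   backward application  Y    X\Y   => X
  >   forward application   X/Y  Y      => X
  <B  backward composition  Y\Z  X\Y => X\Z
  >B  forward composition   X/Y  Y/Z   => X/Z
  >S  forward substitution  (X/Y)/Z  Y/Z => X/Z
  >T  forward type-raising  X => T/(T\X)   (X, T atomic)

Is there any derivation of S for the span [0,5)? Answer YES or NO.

NO

PP (NP/(NP\N))\PP (PP\N)\N (NP\(PP\N))/PP PP
CKY chart[0,5] = {N/(N\NP), NP, NP/(NP\NP), PP/(PP\NP), S/(S\NP)}; S ∉ chart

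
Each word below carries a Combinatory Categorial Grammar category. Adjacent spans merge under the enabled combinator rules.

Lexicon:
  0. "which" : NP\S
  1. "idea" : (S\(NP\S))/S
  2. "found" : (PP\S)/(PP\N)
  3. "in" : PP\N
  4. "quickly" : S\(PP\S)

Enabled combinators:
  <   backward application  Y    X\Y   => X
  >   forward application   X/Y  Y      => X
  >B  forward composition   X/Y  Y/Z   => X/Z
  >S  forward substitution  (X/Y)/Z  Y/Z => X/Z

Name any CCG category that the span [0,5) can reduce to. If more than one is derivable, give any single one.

S

[0,5] S   <
  [0,1] "which" : NP\S
  [1,5] S\(NP\S)   >
    [1,2] "idea" : (S\(NP\S))/S
    [2,5] S   <
      [2,4] PP\S   >
        [2,3] "found" : (PP\S)/(PP\N)
        [3,4] "in" : PP\N
      [4,5] "quickly" : S\(PP\S)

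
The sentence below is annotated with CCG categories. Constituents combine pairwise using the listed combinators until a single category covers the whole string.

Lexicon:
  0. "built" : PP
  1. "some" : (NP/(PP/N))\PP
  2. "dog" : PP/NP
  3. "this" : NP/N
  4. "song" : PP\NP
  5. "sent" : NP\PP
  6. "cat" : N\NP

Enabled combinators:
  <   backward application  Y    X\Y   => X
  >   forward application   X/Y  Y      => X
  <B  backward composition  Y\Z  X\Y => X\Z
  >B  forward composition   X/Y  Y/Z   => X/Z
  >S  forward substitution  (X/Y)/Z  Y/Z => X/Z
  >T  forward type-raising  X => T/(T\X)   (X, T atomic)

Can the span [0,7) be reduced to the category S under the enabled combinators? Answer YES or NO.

PP (NP/(PP/N))\PP PP/NP NP/N PP\NP NP\PP N\NP
CKY chart[0,7] = {N, N/(N\N), NP/(NP\N), PP/(PP\N), S/(S\N)}; S ∉ chart

NO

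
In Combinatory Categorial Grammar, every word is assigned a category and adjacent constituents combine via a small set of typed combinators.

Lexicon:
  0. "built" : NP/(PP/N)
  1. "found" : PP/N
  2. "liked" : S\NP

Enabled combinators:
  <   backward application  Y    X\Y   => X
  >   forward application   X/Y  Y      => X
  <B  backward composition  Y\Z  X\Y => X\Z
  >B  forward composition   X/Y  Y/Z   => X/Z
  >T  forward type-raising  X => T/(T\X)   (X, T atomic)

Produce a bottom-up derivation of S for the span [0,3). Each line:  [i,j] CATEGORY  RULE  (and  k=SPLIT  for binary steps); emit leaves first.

[0,3] S   <
  [0,2] NP   >
    [0,1] "built" : NP/(PP/N)
    [1,2] "found" : PP/N
  [2,3] "liked" : S\NP

[0,1] NP/(PP/N)  lex  "built"
[1,2] PP/N  lex  "found"
[0,2] NP  >  k=1
[2,3] S\NP  lex  "liked"
[0,3] S  <  k=2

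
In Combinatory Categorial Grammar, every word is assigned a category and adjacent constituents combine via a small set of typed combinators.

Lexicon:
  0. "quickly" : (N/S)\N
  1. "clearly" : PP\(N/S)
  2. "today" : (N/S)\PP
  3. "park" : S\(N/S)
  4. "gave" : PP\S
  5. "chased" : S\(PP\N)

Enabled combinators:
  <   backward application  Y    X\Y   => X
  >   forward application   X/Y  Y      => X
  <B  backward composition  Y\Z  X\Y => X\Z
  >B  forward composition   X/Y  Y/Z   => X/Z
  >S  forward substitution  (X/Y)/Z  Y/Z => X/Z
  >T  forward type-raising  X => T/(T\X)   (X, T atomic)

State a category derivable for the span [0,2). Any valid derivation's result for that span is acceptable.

PP\N

[0,6] S   <
  [0,5] PP\N   <B
    [0,4] S\N   <B
      [0,2] PP\N   <B
        [0,1] "quickly" : (N/S)\N
        [1,2] "clearly" : PP\(N/S)
      [2,4] S\PP   <B
        [2,3] "today" : (N/S)\PP
        [3,4] "park" : S\(N/S)
    [4,5] "gave" : PP\S
  [5,6] "chased" : S\(PP\N)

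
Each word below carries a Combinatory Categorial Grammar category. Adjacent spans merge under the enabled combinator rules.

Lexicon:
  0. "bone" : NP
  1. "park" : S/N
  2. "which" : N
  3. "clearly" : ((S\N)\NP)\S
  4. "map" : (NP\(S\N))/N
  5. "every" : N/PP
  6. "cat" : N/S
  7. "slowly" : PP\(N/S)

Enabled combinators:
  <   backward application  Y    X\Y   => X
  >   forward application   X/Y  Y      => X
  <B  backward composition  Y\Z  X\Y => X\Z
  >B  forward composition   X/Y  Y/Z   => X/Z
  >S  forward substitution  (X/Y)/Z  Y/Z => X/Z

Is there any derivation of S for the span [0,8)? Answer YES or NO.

NO

NP S/N N ((S\N)\NP)\S (NP\(S\N))/N N/PP N/S PP\(N/S)
CKY chart[0,8] = {NP}; S ∉ chart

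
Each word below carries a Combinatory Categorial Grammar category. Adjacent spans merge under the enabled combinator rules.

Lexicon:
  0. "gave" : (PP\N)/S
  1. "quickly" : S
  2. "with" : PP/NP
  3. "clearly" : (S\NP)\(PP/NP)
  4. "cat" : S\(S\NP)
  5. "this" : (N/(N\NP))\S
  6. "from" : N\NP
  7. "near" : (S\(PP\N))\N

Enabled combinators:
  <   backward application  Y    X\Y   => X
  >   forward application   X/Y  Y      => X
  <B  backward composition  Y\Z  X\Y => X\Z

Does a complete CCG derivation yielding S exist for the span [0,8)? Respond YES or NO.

[0,8] S   <
  [0,2] PP\N   >
    [0,1] "gave" : (PP\N)/S
    [1,2] "quickly" : S
  [2,8] S\(PP\N)   <
    [2,7] N   >
      [2,6] N/(N\NP)   <
        [2,5] S   <
          [2,4] S\NP   <
            [2,3] "with" : PP/NP
            [3,4] "clearly" : (S\NP)\(PP/NP)
          [4,5] "cat" : S\(S\NP)
        [5,6] "this" : (N/(N\NP))\S
      [6,7] "from" : N\NP
    [7,8] "near" : (S\(PP\N))\N

YES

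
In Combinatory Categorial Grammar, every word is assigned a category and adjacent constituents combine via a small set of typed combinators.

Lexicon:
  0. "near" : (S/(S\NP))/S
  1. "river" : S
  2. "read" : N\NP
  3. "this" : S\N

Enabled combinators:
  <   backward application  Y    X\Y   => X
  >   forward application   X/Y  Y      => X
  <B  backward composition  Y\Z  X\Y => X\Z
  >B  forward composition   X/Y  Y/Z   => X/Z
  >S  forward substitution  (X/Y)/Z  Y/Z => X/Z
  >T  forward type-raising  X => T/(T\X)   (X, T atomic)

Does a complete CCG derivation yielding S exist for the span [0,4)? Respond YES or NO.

[0,4] S   >
  [0,2] S/(S\NP)   >
    [0,1] "near" : (S/(S\NP))/S
    [1,2] "river" : S
  [2,4] S\NP   <B
    [2,3] "read" : N\NP
    [3,4] "this" : S\N

YES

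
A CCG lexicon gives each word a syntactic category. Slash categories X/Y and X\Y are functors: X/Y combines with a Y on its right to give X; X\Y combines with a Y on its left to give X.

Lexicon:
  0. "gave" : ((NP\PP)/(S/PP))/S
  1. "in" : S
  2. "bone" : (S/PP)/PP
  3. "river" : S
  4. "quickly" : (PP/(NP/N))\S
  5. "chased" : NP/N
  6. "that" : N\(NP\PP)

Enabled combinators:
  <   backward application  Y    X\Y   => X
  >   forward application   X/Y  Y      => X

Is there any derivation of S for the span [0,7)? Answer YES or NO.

((NP\PP)/(S/PP))/S S (S/PP)/PP S (PP/(NP/N))\S NP/N N\(NP\PP)
CKY chart[0,7] = {N}; S ∉ chart

NO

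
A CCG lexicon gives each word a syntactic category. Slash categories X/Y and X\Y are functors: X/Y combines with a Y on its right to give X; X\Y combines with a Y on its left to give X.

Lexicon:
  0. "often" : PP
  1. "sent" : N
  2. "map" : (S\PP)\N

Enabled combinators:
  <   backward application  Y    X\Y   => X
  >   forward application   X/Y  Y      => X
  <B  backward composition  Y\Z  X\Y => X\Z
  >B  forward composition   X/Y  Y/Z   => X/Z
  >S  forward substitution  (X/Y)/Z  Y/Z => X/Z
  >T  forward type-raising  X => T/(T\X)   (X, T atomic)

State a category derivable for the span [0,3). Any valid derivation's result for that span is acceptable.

S

[0,3] S   <
  [0,1] "often" : PP
  [1,3] S\PP   <
    [1,2] "sent" : N
    [2,3] "map" : (S\PP)\N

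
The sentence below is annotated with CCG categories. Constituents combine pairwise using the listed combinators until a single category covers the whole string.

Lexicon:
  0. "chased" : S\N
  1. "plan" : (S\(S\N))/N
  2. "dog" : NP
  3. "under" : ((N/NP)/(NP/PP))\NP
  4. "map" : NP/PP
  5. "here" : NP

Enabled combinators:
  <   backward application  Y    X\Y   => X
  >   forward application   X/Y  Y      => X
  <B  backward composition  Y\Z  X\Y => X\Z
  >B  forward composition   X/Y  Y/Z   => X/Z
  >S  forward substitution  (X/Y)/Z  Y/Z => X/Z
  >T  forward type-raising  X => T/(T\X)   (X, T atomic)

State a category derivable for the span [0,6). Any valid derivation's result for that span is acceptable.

[0,6] S   <
  [0,1] "chased" : S\N
  [1,6] S\(S\N)   >
    [1,2] "plan" : (S\(S\N))/N
    [2,6] N   >
      [2,5] N/NP   >
        [2,4] (N/NP)/(NP/PP)   <
          [2,3] "dog" : NP
          [3,4] "under" : ((N/NP)/(NP/PP))\NP
        [4,5] "map" : NP/PP
      [5,6] "here" : NP

S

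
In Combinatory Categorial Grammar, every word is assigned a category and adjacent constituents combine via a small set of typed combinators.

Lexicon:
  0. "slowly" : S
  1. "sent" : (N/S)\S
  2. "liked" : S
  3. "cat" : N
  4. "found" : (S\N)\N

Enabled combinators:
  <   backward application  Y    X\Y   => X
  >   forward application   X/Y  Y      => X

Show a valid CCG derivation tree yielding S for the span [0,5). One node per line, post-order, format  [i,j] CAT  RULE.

[0,1] S  lex  "slowly"
[1,2] (N/S)\S  lex  "sent"
[0,2] N/S  <  k=1
[2,3] S  lex  "liked"
[0,3] N  >  k=2
[3,4] N  lex  "cat"
[4,5] (S\N)\N  lex  "found"
[3,5] S\N  <  k=4
[0,5] S  <  k=3

[0,5] S   <
  [0,3] N   >
    [0,2] N/S   <
      [0,1] "slowly" : S
      [1,2] "sent" : (N/S)\S
    [2,3] "liked" : S
  [3,5] S\N   <
    [3,4] "cat" : N
    [4,5] "found" : (S\N)\N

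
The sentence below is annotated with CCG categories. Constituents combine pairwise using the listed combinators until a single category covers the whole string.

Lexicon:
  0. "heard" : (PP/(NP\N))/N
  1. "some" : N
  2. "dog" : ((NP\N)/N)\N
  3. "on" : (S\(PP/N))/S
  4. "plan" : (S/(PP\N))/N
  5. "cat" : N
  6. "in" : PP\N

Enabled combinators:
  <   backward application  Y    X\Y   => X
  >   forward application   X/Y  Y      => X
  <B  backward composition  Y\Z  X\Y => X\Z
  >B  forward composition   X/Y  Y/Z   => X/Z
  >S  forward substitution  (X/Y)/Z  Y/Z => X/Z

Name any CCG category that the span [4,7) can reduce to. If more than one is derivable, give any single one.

S

[0,7] S   <
  [0,3] PP/N   >S
    [0,1] "heard" : (PP/(NP\N))/N
    [1,3] (NP\N)/N   <
      [1,2] "some" : N
      [2,3] "dog" : ((NP\N)/N)\N
  [3,7] S\(PP/N)   >
    [3,4] "on" : (S\(PP/N))/S
    [4,7] S   >
      [4,6] S/(PP\N)   >
        [4,5] "plan" : (S/(PP\N))/N
        [5,6] "cat" : N
      [6,7] "in" : PP\N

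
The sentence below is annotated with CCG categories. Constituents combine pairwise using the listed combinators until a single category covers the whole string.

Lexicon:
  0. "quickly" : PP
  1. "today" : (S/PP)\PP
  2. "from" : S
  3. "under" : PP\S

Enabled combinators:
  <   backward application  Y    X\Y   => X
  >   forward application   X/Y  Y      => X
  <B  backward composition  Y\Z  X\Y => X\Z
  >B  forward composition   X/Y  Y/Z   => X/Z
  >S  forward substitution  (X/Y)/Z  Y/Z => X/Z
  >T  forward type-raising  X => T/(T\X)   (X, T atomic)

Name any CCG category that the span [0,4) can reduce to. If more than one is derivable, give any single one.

[0,4] S   >
  [0,2] S/PP   <
    [0,1] "quickly" : PP
    [1,2] "today" : (S/PP)\PP
  [2,4] PP   <
    [2,3] "from" : S
    [3,4] "under" : PP\S

S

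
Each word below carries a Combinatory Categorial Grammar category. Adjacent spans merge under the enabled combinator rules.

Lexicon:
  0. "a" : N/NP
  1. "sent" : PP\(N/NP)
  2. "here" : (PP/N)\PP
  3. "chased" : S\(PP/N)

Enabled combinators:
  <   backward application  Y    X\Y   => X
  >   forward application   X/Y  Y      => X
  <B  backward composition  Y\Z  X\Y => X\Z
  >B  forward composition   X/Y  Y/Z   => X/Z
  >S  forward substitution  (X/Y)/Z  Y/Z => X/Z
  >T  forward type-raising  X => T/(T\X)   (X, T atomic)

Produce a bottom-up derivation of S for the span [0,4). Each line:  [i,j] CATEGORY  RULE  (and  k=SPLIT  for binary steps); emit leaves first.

[0,4] S   <
  [0,2] PP   <
    [0,1] "a" : N/NP
    [1,2] "sent" : PP\(N/NP)
  [2,4] S\PP   <B
    [2,3] "here" : (PP/N)\PP
    [3,4] "chased" : S\(PP/N)

[0,1] N/NP  lex  "a"
[1,2] PP\(N/NP)  lex  "sent"
[0,2] PP  <  k=1
[2,3] (PP/N)\PP  lex  "here"
[3,4] S\(PP/N)  lex  "chased"
[2,4] S\PP  <B  k=3
[0,4] S  <  k=2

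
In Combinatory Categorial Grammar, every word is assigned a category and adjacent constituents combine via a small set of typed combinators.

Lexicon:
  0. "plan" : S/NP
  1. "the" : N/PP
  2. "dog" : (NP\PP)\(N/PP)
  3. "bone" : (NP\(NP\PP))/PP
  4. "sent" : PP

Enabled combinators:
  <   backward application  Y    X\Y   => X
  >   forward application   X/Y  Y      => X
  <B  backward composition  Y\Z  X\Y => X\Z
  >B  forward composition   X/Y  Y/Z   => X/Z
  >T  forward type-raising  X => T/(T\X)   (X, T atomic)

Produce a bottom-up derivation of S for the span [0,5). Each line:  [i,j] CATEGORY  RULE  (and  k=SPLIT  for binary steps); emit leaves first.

[0,1] S/NP  lex  "plan"
[1,2] N/PP  lex  "the"
[2,3] (NP\PP)\(N/PP)  lex  "dog"
[1,3] NP\PP  <  k=2
[3,4] (NP\(NP\PP))/PP  lex  "bone"
[4,5] PP  lex  "sent"
[3,5] NP\(NP\PP)  >  k=4
[1,5] NP  <  k=3
[0,5] S  >  k=1

[0,5] S   >
  [0,1] "plan" : S/NP
  [1,5] NP   <
    [1,3] NP\PP   <
      [1,2] "the" : N/PP
      [2,3] "dog" : (NP\PP)\(N/PP)
    [3,5] NP\(NP\PP)   >
      [3,4] "bone" : (NP\(NP\PP))/PP
      [4,5] "sent" : PP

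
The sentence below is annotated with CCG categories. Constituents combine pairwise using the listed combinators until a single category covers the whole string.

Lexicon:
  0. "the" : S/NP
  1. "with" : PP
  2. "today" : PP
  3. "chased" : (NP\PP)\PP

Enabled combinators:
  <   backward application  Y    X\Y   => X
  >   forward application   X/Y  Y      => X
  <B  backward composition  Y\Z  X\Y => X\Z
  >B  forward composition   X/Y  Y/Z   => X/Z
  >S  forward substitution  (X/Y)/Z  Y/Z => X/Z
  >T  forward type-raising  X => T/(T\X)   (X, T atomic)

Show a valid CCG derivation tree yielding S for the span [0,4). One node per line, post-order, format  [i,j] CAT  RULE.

[0,4] S   >
  [0,1] "the" : S/NP
  [1,4] NP   >
    [1,2] NP/(NP\PP)   >T
      [1,2] "with" : PP
    [2,4] NP\PP   <
      [2,3] "today" : PP
      [3,4] "chased" : (NP\PP)\PP

[0,1] S/NP  lex  "the"
[1,2] PP  lex  "with"
[1,2] NP/(NP\PP)  >T
[2,3] PP  lex  "today"
[3,4] (NP\PP)\PP  lex  "chased"
[2,4] NP\PP  <  k=3
[1,4] NP  >  k=2
[0,4] S  >  k=1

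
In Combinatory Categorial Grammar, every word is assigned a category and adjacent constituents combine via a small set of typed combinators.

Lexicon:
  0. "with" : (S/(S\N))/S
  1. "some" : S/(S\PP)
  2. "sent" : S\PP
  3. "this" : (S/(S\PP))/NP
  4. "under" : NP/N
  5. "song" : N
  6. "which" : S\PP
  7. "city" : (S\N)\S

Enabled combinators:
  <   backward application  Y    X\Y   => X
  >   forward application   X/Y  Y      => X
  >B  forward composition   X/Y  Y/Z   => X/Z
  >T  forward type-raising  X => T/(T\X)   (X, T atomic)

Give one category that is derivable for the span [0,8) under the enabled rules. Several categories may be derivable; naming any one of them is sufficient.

S

[0,8] S   >
  [0,3] S/(S\N)   >
    [0,1] "with" : (S/(S\N))/S
    [1,3] S   >
      [1,2] "some" : S/(S\PP)
      [2,3] "sent" : S\PP
  [3,8] S\N   <
    [3,7] S   >
      [3,6] S/(S\PP)   >
        [3,4] "this" : (S/(S\PP))/NP
        [4,6] NP   >
          [4,5] "under" : NP/N
          [5,6] "song" : N
      [6,7] "which" : S\PP
    [7,8] "city" : (S\N)\S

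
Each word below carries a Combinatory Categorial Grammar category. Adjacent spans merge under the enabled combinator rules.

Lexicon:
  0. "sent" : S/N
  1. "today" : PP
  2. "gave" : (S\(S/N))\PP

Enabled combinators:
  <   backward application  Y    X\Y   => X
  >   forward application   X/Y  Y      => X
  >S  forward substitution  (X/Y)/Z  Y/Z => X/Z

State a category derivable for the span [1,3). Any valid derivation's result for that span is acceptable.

[0,3] S   <
  [0,1] "sent" : S/N
  [1,3] S\(S/N)   <
    [1,2] "today" : PP
    [2,3] "gave" : (S\(S/N))\PP

S\(S/N)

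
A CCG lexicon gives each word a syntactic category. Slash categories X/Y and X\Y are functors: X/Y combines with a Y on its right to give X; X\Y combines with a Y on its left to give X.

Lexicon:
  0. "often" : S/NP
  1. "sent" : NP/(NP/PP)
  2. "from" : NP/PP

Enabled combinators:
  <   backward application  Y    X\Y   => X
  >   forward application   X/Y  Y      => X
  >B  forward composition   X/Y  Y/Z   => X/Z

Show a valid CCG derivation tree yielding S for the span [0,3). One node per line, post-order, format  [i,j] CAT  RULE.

[0,1] S/NP  lex  "often"
[1,2] NP/(NP/PP)  lex  "sent"
[2,3] NP/PP  lex  "from"
[1,3] NP  >  k=2
[0,3] S  >  k=1

[0,3] S   >
  [0,1] "often" : S/NP
  [1,3] NP   >
    [1,2] "sent" : NP/(NP/PP)
    [2,3] "from" : NP/PP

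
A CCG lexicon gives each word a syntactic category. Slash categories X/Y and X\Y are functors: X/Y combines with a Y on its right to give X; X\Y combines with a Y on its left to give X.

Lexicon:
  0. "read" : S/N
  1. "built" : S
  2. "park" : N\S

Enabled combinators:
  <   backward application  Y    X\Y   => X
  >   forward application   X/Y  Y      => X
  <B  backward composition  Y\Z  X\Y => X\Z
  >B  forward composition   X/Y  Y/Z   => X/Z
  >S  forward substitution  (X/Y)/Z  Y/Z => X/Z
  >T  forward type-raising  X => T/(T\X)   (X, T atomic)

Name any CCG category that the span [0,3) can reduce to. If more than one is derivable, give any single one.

S

[0,3] S   >
  [0,1] "read" : S/N
  [1,3] N   <
    [1,2] "built" : S
    [2,3] "park" : N\S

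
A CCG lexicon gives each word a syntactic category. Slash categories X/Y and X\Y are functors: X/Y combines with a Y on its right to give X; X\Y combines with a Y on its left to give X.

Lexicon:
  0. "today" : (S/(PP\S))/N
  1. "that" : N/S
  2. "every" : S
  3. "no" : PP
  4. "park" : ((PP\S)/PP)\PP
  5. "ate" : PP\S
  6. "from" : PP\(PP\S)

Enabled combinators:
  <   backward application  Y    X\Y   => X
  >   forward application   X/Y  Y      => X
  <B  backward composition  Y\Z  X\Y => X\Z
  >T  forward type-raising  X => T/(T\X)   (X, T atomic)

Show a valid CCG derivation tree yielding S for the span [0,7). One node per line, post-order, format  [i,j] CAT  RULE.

[0,1] (S/(PP\S))/N  lex  "today"
[1,2] N/S  lex  "that"
[2,3] S  lex  "every"
[1,3] N  >  k=2
[0,3] S/(PP\S)  >  k=1
[3,4] PP  lex  "no"
[4,5] ((PP\S)/PP)\PP  lex  "park"
[3,5] (PP\S)/PP  <  k=4
[5,6] PP\S  lex  "ate"
[6,7] PP\(PP\S)  lex  "from"
[5,7] PP  <  k=6
[3,7] PP\S  >  k=5
[0,7] S  >  k=3

[0,7] S   >
  [0,3] S/(PP\S)   >
    [0,1] "today" : (S/(PP\S))/N
    [1,3] N   >
      [1,2] "that" : N/S
      [2,3] "every" : S
  [3,7] PP\S   >
    [3,5] (PP\S)/PP   <
      [3,4] "no" : PP
      [4,5] "park" : ((PP\S)/PP)\PP
    [5,7] PP   <
      [5,6] "ate" : PP\S
      [6,7] "from" : PP\(PP\S)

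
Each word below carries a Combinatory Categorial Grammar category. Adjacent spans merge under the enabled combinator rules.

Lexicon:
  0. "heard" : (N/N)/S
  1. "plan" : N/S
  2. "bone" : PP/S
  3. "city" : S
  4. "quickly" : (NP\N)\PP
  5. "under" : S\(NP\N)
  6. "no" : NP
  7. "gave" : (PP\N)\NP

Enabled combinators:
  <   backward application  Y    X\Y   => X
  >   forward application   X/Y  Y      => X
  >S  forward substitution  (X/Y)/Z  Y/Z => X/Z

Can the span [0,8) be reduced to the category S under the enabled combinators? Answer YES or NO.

NO

(N/N)/S N/S PP/S S (NP\N)\PP S\(NP\N) NP (PP\N)\NP
CKY chart[0,8] = {PP}; S ∉ chart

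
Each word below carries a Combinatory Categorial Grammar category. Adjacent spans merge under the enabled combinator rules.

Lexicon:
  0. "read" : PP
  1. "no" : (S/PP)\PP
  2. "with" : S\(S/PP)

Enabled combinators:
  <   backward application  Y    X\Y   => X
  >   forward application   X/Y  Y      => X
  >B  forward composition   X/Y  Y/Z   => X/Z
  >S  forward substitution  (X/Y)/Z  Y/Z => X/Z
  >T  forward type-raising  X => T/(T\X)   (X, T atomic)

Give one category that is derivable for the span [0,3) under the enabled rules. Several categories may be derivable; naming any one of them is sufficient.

[0,3] S   <
  [0,2] S/PP   <
    [0,1] "read" : PP
    [1,2] "no" : (S/PP)\PP
  [2,3] "with" : S\(S/PP)

S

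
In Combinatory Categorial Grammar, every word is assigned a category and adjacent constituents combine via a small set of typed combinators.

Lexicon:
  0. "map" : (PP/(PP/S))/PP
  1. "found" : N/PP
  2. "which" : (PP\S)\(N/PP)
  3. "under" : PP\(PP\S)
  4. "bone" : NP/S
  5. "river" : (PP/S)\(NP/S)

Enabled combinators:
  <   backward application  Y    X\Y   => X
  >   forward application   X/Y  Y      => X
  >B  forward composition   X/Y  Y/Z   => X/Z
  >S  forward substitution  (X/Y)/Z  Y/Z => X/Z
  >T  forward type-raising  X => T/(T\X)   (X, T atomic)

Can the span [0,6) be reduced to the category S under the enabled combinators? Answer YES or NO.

NO

(PP/(PP/S))/PP N/PP (PP\S)\(N/PP) PP\(PP\S) NP/S (PP/S)\(NP/S)
CKY chart[0,6] = {N/(N\PP), NP/(NP\PP), PP, PP/(PP\PP), S/(S\PP)}; S ∉ chart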